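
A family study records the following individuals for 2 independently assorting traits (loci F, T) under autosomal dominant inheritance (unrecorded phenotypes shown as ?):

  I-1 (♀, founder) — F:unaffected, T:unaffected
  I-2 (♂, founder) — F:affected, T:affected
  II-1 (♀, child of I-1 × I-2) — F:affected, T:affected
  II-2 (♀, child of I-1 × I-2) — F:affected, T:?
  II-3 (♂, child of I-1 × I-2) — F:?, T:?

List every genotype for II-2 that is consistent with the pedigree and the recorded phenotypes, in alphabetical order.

F/I-1 un ·: ff
F/I-2 aff ·: Ff|FF
F/II-1 aff I-1×I-2: Ff
F/II-2 aff I-1×I-2: Ff
F/II-3 ? I-1×I-2: ff|Ff
⇒ F over [I-1,I-2,II-1,II-2,II-3]: 3 consistent
T/I-1 un ·: tt
T/I-2 aff ·: Tt|TT
T/II-1 aff I-1×I-2: Tt
T/II-2 ? I-1×I-2: tt|Tt
T/II-3 ? I-1×I-2: tt|Tt
⇒ T over [I-1,I-2,II-1,II-2,II-3]: 5 consistent

II-2 ∈ {Ff Tt, Ff tt}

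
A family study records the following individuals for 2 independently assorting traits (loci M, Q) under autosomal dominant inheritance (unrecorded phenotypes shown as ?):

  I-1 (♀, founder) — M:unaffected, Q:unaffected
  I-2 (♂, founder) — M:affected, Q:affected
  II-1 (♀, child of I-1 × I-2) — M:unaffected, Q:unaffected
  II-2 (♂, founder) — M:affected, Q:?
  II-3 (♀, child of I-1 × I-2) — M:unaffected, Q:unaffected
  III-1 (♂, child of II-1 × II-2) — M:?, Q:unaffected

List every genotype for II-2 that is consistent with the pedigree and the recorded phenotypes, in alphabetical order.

M/I-1 un ·: mm
M/I-2 aff ·: Mm
M/II-1 un I-1×I-2: mm
M/II-2 aff ·: Mm|MM
M/II-3 un I-1×I-2: mm
M/III-1 ? II-1×II-2: mm|Mm
⇒ M over [I-1,I-2,II-1,II-2,II-3,III-1]: 3 consistent
Q/I-1 un ·: qq
Q/I-2 aff ·: Qq
Q/II-1 un I-1×I-2: qq
Q/II-2 ? ·: qq|Qq
Q/II-3 un I-1×I-2: qq
Q/III-1 un II-1×II-2: qq
⇒ Q over [I-1,I-2,II-1,II-2,II-3,III-1]: 2 consistent

II-2 ∈ {MM Qq, MM qq, Mm Qq, Mm qq}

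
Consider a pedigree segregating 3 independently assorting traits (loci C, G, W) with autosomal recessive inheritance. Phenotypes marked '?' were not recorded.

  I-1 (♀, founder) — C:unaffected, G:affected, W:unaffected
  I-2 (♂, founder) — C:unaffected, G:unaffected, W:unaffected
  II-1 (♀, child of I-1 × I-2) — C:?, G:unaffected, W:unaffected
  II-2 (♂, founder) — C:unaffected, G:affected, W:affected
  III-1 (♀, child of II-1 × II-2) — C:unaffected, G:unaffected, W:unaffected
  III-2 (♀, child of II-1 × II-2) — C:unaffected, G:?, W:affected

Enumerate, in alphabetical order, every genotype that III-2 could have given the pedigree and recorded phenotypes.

C/I-1 un ·: CC|Cc
C/I-2 un ·: CC|Cc
C/II-1 ? I-1×I-2: CC|Cc|cc
C/II-2 un ·: CC|Cc
C/III-1 un II-1×II-2: CC|Cc
C/III-2 un II-1×II-2: CC|Cc
⇒ C over [I-1,I-2,II-1,II-2,III-1,III-2]: 46 consistent
G/I-1 aff ·: gg
G/I-2 un ·: GG|Gg
G/II-1 un I-1×I-2: Gg
G/II-2 aff ·: gg
G/III-1 un II-1×II-2: Gg
G/III-2 ? II-1×II-2: Gg|gg
⇒ G over [I-1,I-2,II-1,II-2,III-1,III-2]: 4 consistent
W/I-1 un ·: WW|Ww
W/I-2 un ·: WW|Ww
W/II-1 un I-1×I-2: Ww
W/II-2 aff ·: ww
W/III-1 un II-1×II-2: Ww
W/III-2 aff II-1×II-2: ww
⇒ W over [I-1,I-2,II-1,II-2,III-1,III-2]: 3 consistent

III-2 ∈ {CC Gg ww, CC gg ww, Cc Gg ww, Cc gg ww}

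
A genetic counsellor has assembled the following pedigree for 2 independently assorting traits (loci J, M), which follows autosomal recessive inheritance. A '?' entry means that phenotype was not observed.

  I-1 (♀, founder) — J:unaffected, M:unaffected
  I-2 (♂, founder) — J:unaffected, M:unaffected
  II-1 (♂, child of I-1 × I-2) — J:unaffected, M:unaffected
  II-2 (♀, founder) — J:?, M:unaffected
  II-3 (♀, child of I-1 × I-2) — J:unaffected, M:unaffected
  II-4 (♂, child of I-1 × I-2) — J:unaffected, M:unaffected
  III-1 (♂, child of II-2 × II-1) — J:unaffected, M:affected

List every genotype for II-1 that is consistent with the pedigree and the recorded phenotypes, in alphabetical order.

J/I-1 un ·: JJ|Jj
J/I-2 un ·: JJ|Jj
J/II-1 un I-1×I-2: JJ|Jj
J/II-2 ? ·: JJ|Jj|jj
J/II-3 un I-1×I-2: JJ|Jj
J/II-4 un I-1×I-2: JJ|Jj
J/III-1 un II-2×II-1: JJ|Jj
⇒ J over [I-1,I-2,II-1,II-2,II-3,II-4,III-1]: 112 consistent
M/I-1 un ·: MM|Mm
M/I-2 un ·: MM|Mm
M/II-1 un I-1×I-2: Mm
M/II-2 un ·: Mm
M/II-3 un I-1×I-2: MM|Mm
M/II-4 un I-1×I-2: MM|Mm
M/III-1 aff II-2×II-1: mm
⇒ M over [I-1,I-2,II-1,II-2,II-3,II-4,III-1]: 12 consistent

II-1 ∈ {JJ Mm, Jj Mm}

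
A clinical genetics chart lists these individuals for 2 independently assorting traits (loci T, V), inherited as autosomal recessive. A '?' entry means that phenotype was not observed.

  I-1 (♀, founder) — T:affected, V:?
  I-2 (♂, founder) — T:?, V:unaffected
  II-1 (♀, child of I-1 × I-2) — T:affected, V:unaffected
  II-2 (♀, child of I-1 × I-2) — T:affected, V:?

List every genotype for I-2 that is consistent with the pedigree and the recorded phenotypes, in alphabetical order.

I-2 ∈ {Tt VV, Tt Vv, tt VV, tt Vv}

T/I-1 aff ·: tt
T/I-2 ? ·: Tt|tt
T/II-1 aff I-1×I-2: tt
T/II-2 aff I-1×I-2: tt
⇒ T over [I-1,I-2,II-1,II-2]: 2 consistent
V/I-1 ? ·: VV|Vv|vv
V/I-2 un ·: VV|Vv
V/II-1 un I-1×I-2: VV|Vv
V/II-2 ? I-1×I-2: VV|Vv|vv
⇒ V over [I-1,I-2,II-1,II-2]: 18 consistent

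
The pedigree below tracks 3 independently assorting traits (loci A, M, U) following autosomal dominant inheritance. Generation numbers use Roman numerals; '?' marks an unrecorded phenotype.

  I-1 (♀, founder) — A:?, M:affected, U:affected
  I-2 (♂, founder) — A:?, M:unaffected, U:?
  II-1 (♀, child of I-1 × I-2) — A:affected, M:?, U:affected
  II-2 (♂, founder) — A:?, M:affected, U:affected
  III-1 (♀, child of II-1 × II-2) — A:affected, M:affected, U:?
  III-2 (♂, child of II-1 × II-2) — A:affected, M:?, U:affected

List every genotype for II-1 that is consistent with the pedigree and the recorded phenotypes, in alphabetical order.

II-1 ∈ {AA Mm UU, AA Mm Uu, AA mm UU, AA mm Uu, Aa Mm UU, Aa Mm Uu, Aa mm UU, Aa mm Uu}

A/I-1 ? ·: aa|Aa|AA
A/I-2 ? ·: aa|Aa|AA
A/II-1 aff I-1×I-2: Aa|AA
A/II-2 ? ·: aa|Aa|AA
A/III-1 aff II-1×II-2: Aa|AA
A/III-2 aff II-1×II-2: Aa|AA
⇒ A over [I-1,I-2,II-1,II-2,III-1,III-2]: 87 consistent
M/I-1 aff ·: Mm|MM
M/I-2 un ·: mm
M/II-1 ? I-1×I-2: mm|Mm
M/II-2 aff ·: Mm|MM
M/III-1 aff II-1×II-2: Mm|MM
M/III-2 ? II-1×II-2: mm|Mm|MM
⇒ M over [I-1,I-2,II-1,II-2,III-1,III-2]: 23 consistent
U/I-1 aff ·: Uu|UU
U/I-2 ? ·: uu|Uu|UU
U/II-1 aff I-1×I-2: Uu|UU
U/II-2 aff ·: Uu|UU
U/III-1 ? II-1×II-2: uu|Uu|UU
U/III-2 aff II-1×II-2: Uu|UU
⇒ U over [I-1,I-2,II-1,II-2,III-1,III-2]: 70 consistent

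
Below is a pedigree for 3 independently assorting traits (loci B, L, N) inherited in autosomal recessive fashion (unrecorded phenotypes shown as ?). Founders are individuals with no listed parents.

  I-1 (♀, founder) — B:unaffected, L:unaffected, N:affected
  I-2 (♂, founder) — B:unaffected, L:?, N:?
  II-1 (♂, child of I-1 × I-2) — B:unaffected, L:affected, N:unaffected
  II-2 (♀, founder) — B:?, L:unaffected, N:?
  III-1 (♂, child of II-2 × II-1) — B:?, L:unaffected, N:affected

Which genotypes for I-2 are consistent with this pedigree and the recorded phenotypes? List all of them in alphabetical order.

I-2 ∈ {BB Ll NN, BB Ll Nn, BB ll NN, BB ll Nn, Bb Ll NN, Bb Ll Nn, Bb ll NN, Bb ll Nn}

B/I-1 un ·: BB|Bb
B/I-2 un ·: BB|Bb
B/II-1 un I-1×I-2: BB|Bb
B/II-2 ? ·: BB|Bb|bb
B/III-1 ? II-2×II-1: BB|Bb|bb
⇒ B over [I-1,I-2,II-1,II-2,III-1]: 37 consistent
L/I-1 un ·: Ll
L/I-2 ? ·: Ll|ll
L/II-1 aff I-1×I-2: ll
L/II-2 un ·: LL|Ll
L/III-1 un II-2×II-1: Ll
⇒ L over [I-1,I-2,II-1,II-2,III-1]: 4 consistent
N/I-1 aff ·: nn
N/I-2 ? ·: NN|Nn
N/II-1 un I-1×I-2: Nn
N/II-2 ? ·: Nn|nn
N/III-1 aff II-2×II-1: nn
⇒ N over [I-1,I-2,II-1,II-2,III-1]: 4 consistent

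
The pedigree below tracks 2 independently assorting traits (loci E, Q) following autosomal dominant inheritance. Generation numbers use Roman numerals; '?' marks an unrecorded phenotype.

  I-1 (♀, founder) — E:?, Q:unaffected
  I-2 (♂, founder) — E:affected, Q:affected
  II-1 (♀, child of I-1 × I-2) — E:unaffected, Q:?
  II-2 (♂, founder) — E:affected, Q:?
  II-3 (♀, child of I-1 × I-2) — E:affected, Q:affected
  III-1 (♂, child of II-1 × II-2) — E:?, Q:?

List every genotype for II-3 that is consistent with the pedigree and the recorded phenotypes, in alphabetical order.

E/I-1 ? ·: ee|Ee
E/I-2 aff ·: Ee
E/II-1 un I-1×I-2: ee
E/II-2 aff ·: Ee|EE
E/II-3 aff I-1×I-2: Ee|EE
E/III-1 ? II-1×II-2: ee|Ee
⇒ E over [I-1,I-2,II-1,II-2,II-3,III-1]: 9 consistent
Q/I-1 un ·: qq
Q/I-2 aff ·: Qq|QQ
Q/II-1 ? I-1×I-2: qq|Qq
Q/II-2 ? ·: qq|Qq|QQ
Q/II-3 aff I-1×I-2: Qq
Q/III-1 ? II-1×II-2: qq|Qq|QQ
⇒ Q over [I-1,I-2,II-1,II-2,II-3,III-1]: 18 consistent

II-3 ∈ {EE Qq, Ee Qq}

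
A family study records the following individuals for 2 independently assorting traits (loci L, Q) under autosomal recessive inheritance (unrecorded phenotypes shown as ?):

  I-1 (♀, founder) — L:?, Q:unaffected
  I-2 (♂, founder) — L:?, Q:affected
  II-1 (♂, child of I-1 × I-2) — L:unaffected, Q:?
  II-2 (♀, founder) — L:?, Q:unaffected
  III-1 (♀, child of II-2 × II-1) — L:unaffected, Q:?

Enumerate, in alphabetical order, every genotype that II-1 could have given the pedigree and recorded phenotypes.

L/I-1 ? ·: LL|Ll|ll
L/I-2 ? ·: LL|Ll|ll
L/II-1 un I-1×I-2: LL|Ll
L/II-2 ? ·: LL|Ll|ll
L/III-1 un II-2×II-1: LL|Ll
⇒ L over [I-1,I-2,II-1,II-2,III-1]: 51 consistent
Q/I-1 un ·: QQ|Qq
Q/I-2 aff ·: qq
Q/II-1 ? I-1×I-2: Qq|qq
Q/II-2 un ·: QQ|Qq
Q/III-1 ? II-2×II-1: QQ|Qq|qq
⇒ Q over [I-1,I-2,II-1,II-2,III-1]: 13 consistent

II-1 ∈ {LL Qq, LL qq, Ll Qq, Ll qq}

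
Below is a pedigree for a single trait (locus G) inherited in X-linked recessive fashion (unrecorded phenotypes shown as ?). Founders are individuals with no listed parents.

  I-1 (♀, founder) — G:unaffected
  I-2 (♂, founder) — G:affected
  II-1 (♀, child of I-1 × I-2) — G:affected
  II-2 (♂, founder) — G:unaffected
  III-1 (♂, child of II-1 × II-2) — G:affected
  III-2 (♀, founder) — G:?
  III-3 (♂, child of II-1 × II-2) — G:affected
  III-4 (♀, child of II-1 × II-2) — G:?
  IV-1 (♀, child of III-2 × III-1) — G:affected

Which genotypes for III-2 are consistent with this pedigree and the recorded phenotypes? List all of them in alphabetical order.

G/I-1 un ·: X^GX^g
G/I-2 aff ·: X^gY
G/II-1 aff I-1×I-2: X^gX^g
G/II-2 un ·: X^GY
G/III-1 aff II-1×II-2: X^gY
G/III-2 ? ·: X^GX^g|X^gX^g
G/III-3 aff II-1×II-2: X^gY
G/III-4 ? II-1×II-2: X^GX^g
G/IV-1 aff III-2×III-1: X^gX^g
⇒ G over [I-1,I-2,II-1,II-2,III-1,III-2,III-3,III-4,IV-1]: 2 consistent

III-2 ∈ {X^GX^g, X^gX^g}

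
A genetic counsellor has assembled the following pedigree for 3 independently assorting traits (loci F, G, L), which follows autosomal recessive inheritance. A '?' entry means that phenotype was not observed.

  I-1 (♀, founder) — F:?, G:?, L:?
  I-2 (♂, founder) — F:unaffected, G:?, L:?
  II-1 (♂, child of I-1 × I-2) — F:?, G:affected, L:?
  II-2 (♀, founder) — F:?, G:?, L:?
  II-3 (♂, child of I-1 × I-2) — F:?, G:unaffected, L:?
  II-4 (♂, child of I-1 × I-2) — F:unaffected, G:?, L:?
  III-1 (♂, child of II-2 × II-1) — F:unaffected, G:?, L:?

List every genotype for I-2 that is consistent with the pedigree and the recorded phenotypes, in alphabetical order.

F/I-1 ? ·: FF|Ff|ff
F/I-2 un ·: FF|Ff
F/II-1 ? I-1×I-2: FF|Ff|ff
F/II-2 ? ·: FF|Ff|ff
F/II-3 ? I-1×I-2: FF|Ff|ff
F/II-4 un I-1×I-2: FF|Ff
F/III-1 un II-2×II-1: FF|Ff
⇒ F over [I-1,I-2,II-1,II-2,II-3,II-4,III-1]: 161 consistent
G/I-1 ? ·: Gg|gg
G/I-2 ? ·: Gg|gg
G/II-1 aff I-1×I-2: gg
G/II-2 ? ·: GG|Gg|gg
G/II-3 un I-1×I-2: GG|Gg
G/II-4 ? I-1×I-2: GG|Gg|gg
G/III-1 ? II-2×II-1: Gg|gg
⇒ G over [I-1,I-2,II-1,II-2,II-3,II-4,III-1]: 40 consistent
L/I-1 ? ·: LL|Ll|ll
L/I-2 ? ·: LL|Ll|ll
L/II-1 ? I-1×I-2: LL|Ll|ll
L/II-2 ? ·: LL|Ll|ll
L/II-3 ? I-1×I-2: LL|Ll|ll
L/II-4 ? I-1×I-2: LL|Ll|ll
L/III-1 ? II-2×II-1: LL|Ll|ll
⇒ L over [I-1,I-2,II-1,II-2,II-3,II-4,III-1]: 333 consistent

I-2 ∈ {FF Gg LL, FF Gg Ll, FF Gg ll, FF gg LL, FF gg Ll, FF gg ll, Ff Gg LL, Ff Gg Ll, Ff Gg ll, Ff gg LL, Ff gg Ll, Ff gg ll}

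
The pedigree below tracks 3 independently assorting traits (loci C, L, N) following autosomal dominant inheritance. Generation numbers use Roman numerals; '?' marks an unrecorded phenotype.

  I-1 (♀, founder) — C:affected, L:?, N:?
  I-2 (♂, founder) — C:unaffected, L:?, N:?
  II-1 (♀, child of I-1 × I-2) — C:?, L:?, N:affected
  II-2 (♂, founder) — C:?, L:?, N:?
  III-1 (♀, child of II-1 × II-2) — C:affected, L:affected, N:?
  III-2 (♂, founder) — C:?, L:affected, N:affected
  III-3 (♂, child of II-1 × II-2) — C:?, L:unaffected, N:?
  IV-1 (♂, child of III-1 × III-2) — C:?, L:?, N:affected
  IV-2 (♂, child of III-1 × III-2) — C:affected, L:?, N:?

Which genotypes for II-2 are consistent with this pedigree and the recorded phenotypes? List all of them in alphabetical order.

C/I-1 aff ·: Cc|CC
C/I-2 un ·: cc
C/II-1 ? I-1×I-2: cc|Cc
C/II-2 ? ·: cc|Cc|CC
C/III-1 aff II-1×II-2: Cc|CC
C/III-2 ? ·: cc|Cc|CC
C/III-3 ? II-1×II-2: cc|Cc|CC
C/IV-1 ? III-1×III-2: cc|Cc|CC
C/IV-2 aff III-1×III-2: Cc|CC
⇒ C over [I-1,I-2,II-1,II-2,III-1,III-2,III-3,IV-1,IV-2]: 264 consistent
L/I-1 ? ·: ll|Ll|LL
L/I-2 ? ·: ll|Ll|LL
L/II-1 ? I-1×I-2: ll|Ll
L/II-2 ? ·: ll|Ll
L/III-1 aff II-1×II-2: Ll|LL
L/III-2 aff ·: Ll|LL
L/III-3 un II-1×II-2: ll
L/IV-1 ? III-1×III-2: ll|Ll|LL
L/IV-2 ? III-1×III-2: ll|Ll|LL
⇒ L over [I-1,I-2,II-1,II-2,III-1,III-2,III-3,IV-1,IV-2]: 269 consistent
N/I-1 ? ·: nn|Nn|NN
N/I-2 ? ·: nn|Nn|NN
N/II-1 aff I-1×I-2: Nn|NN
N/II-2 ? ·: nn|Nn|NN
N/III-1 ? II-1×II-2: nn|Nn|NN
N/III-2 aff ·: Nn|NN
N/III-3 ? II-1×II-2: nn|Nn|NN
N/IV-1 aff III-1×III-2: Nn|NN
N/IV-2 ? III-1×III-2: nn|Nn|NN
⇒ N over [I-1,I-2,II-1,II-2,III-1,III-2,III-3,IV-1,IV-2]: 950 consistent

II-2 ∈ {CC Ll NN, CC Ll Nn, CC Ll nn, CC ll NN, CC ll Nn, CC ll nn, Cc Ll NN, Cc Ll Nn, Cc Ll nn, Cc ll NN, Cc ll Nn, Cc ll nn, cc Ll NN, cc Ll Nn, cc Ll nn, cc ll NN, cc ll Nn, cc ll nn}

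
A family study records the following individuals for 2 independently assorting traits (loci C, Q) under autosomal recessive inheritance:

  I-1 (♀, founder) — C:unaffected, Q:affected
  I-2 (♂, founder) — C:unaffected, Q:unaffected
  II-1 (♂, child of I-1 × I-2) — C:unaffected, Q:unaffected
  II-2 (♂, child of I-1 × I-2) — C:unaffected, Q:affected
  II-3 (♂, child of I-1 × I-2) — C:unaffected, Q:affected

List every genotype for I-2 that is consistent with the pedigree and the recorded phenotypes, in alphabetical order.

I-2 ∈ {CC Qq, Cc Qq}

C/I-1 un ·: CC|Cc
C/I-2 un ·: CC|Cc
C/II-1 un I-1×I-2: CC|Cc
C/II-2 un I-1×I-2: CC|Cc
C/II-3 un I-1×I-2: CC|Cc
⇒ C over [I-1,I-2,II-1,II-2,II-3]: 25 consistent
Q/I-1 aff ·: qq
Q/I-2 un ·: Qq
Q/II-1 un I-1×I-2: Qq
Q/II-2 aff I-1×I-2: qq
Q/II-3 aff I-1×I-2: qq
⇒ Q over [I-1,I-2,II-1,II-2,II-3]: 1 consistent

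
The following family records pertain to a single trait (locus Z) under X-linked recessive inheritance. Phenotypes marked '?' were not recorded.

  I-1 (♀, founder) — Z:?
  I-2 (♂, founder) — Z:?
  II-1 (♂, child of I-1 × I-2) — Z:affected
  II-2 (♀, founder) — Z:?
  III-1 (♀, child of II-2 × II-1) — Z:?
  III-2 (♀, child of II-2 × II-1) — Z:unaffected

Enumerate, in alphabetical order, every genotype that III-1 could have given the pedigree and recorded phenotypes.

III-1 ∈ {X^ZX^z, X^zX^z}

Z/I-1 ? ·: X^ZX^z|X^zX^z
Z/I-2 ? ·: X^ZY|X^zY
Z/II-1 aff I-1×I-2: X^zY
Z/II-2 ? ·: X^ZX^Z|X^ZX^z
Z/III-1 ? II-2×II-1: X^ZX^z|X^zX^z
Z/III-2 un II-2×II-1: X^ZX^z
⇒ Z over [I-1,I-2,II-1,II-2,III-1,III-2]: 12 consistent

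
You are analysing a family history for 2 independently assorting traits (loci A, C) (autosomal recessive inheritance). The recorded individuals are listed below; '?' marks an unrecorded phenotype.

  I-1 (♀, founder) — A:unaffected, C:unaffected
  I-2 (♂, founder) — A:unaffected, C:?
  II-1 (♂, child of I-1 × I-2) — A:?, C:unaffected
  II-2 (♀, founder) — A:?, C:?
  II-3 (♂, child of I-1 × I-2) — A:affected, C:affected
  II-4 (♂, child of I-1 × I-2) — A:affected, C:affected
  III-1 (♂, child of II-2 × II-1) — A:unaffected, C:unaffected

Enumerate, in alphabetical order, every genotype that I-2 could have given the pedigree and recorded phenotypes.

I-2 ∈ {Aa Cc, Aa cc}

A/I-1 un ·: Aa
A/I-2 un ·: Aa
A/II-1 ? I-1×I-2: AA|Aa|aa
A/II-2 ? ·: AA|Aa|aa
A/II-3 aff I-1×I-2: aa
A/II-4 aff I-1×I-2: aa
A/III-1 un II-2×II-1: AA|Aa
⇒ A over [I-1,I-2,II-1,II-2,II-3,II-4,III-1]: 11 consistent
C/I-1 un ·: Cc
C/I-2 ? ·: Cc|cc
C/II-1 un I-1×I-2: CC|Cc
C/II-2 ? ·: CC|Cc|cc
C/II-3 aff I-1×I-2: cc
C/II-4 aff I-1×I-2: cc
C/III-1 un II-2×II-1: CC|Cc
⇒ C over [I-1,I-2,II-1,II-2,II-3,II-4,III-1]: 14 consistent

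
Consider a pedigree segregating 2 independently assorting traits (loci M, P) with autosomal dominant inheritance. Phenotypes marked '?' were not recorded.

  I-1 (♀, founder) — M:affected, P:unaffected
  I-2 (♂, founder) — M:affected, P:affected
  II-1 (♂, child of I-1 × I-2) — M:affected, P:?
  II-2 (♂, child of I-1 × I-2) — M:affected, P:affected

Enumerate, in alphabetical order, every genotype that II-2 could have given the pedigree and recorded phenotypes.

M/I-1 aff ·: Mm|MM
M/I-2 aff ·: Mm|MM
M/II-1 aff I-1×I-2: Mm|MM
M/II-2 aff I-1×I-2: Mm|MM
⇒ M over [I-1,I-2,II-1,II-2]: 13 consistent
P/I-1 un ·: pp
P/I-2 aff ·: Pp|PP
P/II-1 ? I-1×I-2: pp|Pp
P/II-2 aff I-1×I-2: Pp
⇒ P over [I-1,I-2,II-1,II-2]: 3 consistent

II-2 ∈ {MM Pp, Mm Pp}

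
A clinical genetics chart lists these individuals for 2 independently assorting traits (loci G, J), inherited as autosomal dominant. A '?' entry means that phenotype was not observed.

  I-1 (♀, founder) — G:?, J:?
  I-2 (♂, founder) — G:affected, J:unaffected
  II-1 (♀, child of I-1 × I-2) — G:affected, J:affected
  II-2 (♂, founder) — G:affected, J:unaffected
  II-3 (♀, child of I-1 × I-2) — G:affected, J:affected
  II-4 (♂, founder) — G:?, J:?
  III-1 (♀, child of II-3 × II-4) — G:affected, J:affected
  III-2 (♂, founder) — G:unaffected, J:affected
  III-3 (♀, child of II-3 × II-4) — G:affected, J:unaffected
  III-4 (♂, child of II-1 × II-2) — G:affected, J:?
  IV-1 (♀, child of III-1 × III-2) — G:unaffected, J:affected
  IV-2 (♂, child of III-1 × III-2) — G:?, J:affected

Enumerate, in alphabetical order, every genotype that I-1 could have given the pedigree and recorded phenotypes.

G/I-1 ? ·: gg|Gg|GG
G/I-2 aff ·: Gg|GG
G/II-1 aff I-1×I-2: Gg|GG
G/II-2 aff ·: Gg|GG
G/II-3 aff I-1×I-2: Gg|GG
G/II-4 ? ·: gg|Gg|GG
G/III-1 aff II-3×II-4: Gg
G/III-2 un ·: gg
G/III-3 aff II-3×II-4: Gg|GG
G/III-4 aff II-1×II-2: Gg|GG
G/IV-1 un III-1×III-2: gg
G/IV-2 ? III-1×III-2: gg|Gg
⇒ G over [I-1,I-2,II-1,II-2,II-3,II-4,III-1,III-2,III-3,III-4,IV-1,IV-2]: 434 consistent
J/I-1 ? ·: Jj|JJ
J/I-2 un ·: jj
J/II-1 aff I-1×I-2: Jj
J/II-2 un ·: jj
J/II-3 aff I-1×I-2: Jj
J/II-4 ? ·: jj|Jj
J/III-1 aff II-3×II-4: Jj|JJ
J/III-2 aff ·: Jj|JJ
J/III-3 un II-3×II-4: jj
J/III-4 ? II-1×II-2: jj|Jj
J/IV-1 aff III-1×III-2: Jj|JJ
J/IV-2 aff III-1×III-2: Jj|JJ
⇒ J over [I-1,I-2,II-1,II-2,II-3,II-4,III-1,III-2,III-3,III-4,IV-1,IV-2]: 84 consistent

I-1 ∈ {GG JJ, GG Jj, Gg JJ, Gg Jj, gg JJ, gg Jj}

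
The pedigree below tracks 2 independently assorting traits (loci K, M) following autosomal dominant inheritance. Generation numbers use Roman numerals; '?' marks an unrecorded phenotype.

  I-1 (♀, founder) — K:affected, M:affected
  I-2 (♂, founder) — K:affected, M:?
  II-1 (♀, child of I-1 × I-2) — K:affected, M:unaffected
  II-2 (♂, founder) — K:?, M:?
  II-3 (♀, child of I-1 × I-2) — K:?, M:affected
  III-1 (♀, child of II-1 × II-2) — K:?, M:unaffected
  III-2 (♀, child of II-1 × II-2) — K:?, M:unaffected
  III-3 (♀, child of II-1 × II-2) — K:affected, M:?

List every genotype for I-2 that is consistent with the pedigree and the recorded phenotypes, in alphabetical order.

I-2 ∈ {KK Mm, KK mm, Kk Mm, Kk mm}

K/I-1 aff ·: Kk|KK
K/I-2 aff ·: Kk|KK
K/II-1 aff I-1×I-2: Kk|KK
K/II-2 ? ·: kk|Kk|KK
K/II-3 ? I-1×I-2: kk|Kk|KK
K/III-1 ? II-1×II-2: kk|Kk|KK
K/III-2 ? II-1×II-2: kk|Kk|KK
K/III-3 aff II-1×II-2: Kk|KK
⇒ K over [I-1,I-2,II-1,II-2,II-3,III-1,III-2,III-3]: 290 consistent
M/I-1 aff ·: Mm
M/I-2 ? ·: mm|Mm
M/II-1 un I-1×I-2: mm
M/II-2 ? ·: mm|Mm
M/II-3 aff I-1×I-2: Mm|MM
M/III-1 un II-1×II-2: mm
M/III-2 un II-1×II-2: mm
M/III-3 ? II-1×II-2: mm|Mm
⇒ M over [I-1,I-2,II-1,II-2,II-3,III-1,III-2,III-3]: 9 consistent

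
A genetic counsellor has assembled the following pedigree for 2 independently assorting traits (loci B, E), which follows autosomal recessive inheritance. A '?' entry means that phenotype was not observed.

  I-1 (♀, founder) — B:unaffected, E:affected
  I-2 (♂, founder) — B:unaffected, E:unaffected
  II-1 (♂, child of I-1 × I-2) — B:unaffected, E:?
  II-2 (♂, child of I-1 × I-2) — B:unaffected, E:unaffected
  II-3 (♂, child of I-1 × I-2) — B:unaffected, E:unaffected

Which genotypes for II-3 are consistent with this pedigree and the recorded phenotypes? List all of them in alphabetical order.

II-3 ∈ {BB Ee, Bb Ee}

B/I-1 un ·: BB|Bb
B/I-2 un ·: BB|Bb
B/II-1 un I-1×I-2: BB|Bb
B/II-2 un I-1×I-2: BB|Bb
B/II-3 un I-1×I-2: BB|Bb
⇒ B over [I-1,I-2,II-1,II-2,II-3]: 25 consistent
E/I-1 aff ·: ee
E/I-2 un ·: EE|Ee
E/II-1 ? I-1×I-2: Ee|ee
E/II-2 un I-1×I-2: Ee
E/II-3 un I-1×I-2: Ee
⇒ E over [I-1,I-2,II-1,II-2,II-3]: 3 consistent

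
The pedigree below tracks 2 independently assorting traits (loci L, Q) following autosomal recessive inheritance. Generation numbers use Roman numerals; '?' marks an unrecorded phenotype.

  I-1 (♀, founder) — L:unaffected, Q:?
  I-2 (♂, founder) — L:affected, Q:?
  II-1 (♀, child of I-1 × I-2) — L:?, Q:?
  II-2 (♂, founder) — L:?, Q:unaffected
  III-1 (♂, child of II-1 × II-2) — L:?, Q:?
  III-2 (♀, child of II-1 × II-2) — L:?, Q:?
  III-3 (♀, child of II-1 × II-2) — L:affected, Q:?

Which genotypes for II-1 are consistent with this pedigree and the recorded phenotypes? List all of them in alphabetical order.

II-1 ∈ {Ll QQ, Ll Qq, Ll qq, ll QQ, ll Qq, ll qq}

L/I-1 un ·: LL|Ll
L/I-2 aff ·: ll
L/II-1 ? I-1×I-2: Ll|ll
L/II-2 ? ·: Ll|ll
L/III-1 ? II-1×II-2: LL|Ll|ll
L/III-2 ? II-1×II-2: LL|Ll|ll
L/III-3 aff II-1×II-2: ll
⇒ L over [I-1,I-2,II-1,II-2,III-1,III-2,III-3]: 31 consistent
Q/I-1 ? ·: QQ|Qq|qq
Q/I-2 ? ·: QQ|Qq|qq
Q/II-1 ? I-1×I-2: QQ|Qq|qq
Q/II-2 un ·: QQ|Qq
Q/III-1 ? II-1×II-2: QQ|Qq|qq
Q/III-2 ? II-1×II-2: QQ|Qq|qq
Q/III-3 ? II-1×II-2: QQ|Qq|qq
⇒ Q over [I-1,I-2,II-1,II-2,III-1,III-2,III-3]: 317 consistent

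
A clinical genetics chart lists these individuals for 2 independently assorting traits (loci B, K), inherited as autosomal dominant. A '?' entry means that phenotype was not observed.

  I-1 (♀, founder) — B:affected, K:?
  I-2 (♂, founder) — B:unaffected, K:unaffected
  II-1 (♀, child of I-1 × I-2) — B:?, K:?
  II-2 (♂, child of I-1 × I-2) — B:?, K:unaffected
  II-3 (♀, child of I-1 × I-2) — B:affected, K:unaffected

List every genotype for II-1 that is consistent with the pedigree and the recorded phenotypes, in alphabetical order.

II-1 ∈ {Bb Kk, Bb kk, bb Kk, bb kk}

B/I-1 aff ·: Bb|BB
B/I-2 un ·: bb
B/II-1 ? I-1×I-2: bb|Bb
B/II-2 ? I-1×I-2: bb|Bb
B/II-3 aff I-1×I-2: Bb
⇒ B over [I-1,I-2,II-1,II-2,II-3]: 5 consistent
K/I-1 ? ·: kk|Kk
K/I-2 un ·: kk
K/II-1 ? I-1×I-2: kk|Kk
K/II-2 un I-1×I-2: kk
K/II-3 un I-1×I-2: kk
⇒ K over [I-1,I-2,II-1,II-2,II-3]: 3 consistent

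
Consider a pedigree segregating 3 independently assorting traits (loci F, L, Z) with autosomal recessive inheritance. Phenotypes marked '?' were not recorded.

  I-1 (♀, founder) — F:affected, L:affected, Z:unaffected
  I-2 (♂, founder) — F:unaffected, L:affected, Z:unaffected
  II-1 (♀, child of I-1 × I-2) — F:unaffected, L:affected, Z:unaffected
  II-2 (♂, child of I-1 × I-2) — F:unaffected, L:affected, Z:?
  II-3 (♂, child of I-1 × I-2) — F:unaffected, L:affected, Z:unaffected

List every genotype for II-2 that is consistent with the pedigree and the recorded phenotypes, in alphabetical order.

II-2 ∈ {Ff ll ZZ, Ff ll Zz, Ff ll zz}

F/I-1 aff ·: ff
F/I-2 un ·: FF|Ff
F/II-1 un I-1×I-2: Ff
F/II-2 un I-1×I-2: Ff
F/II-3 un I-1×I-2: Ff
⇒ F over [I-1,I-2,II-1,II-2,II-3]: 2 consistent
L/I-1 aff ·: ll
L/I-2 aff ·: ll
L/II-1 aff I-1×I-2: ll
L/II-2 aff I-1×I-2: ll
L/II-3 aff I-1×I-2: ll
⇒ L over [I-1,I-2,II-1,II-2,II-3]: 1 consistent
Z/I-1 un ·: ZZ|Zz
Z/I-2 un ·: ZZ|Zz
Z/II-1 un I-1×I-2: ZZ|Zz
Z/II-2 ? I-1×I-2: ZZ|Zz|zz
Z/II-3 un I-1×I-2: ZZ|Zz
⇒ Z over [I-1,I-2,II-1,II-2,II-3]: 29 consistent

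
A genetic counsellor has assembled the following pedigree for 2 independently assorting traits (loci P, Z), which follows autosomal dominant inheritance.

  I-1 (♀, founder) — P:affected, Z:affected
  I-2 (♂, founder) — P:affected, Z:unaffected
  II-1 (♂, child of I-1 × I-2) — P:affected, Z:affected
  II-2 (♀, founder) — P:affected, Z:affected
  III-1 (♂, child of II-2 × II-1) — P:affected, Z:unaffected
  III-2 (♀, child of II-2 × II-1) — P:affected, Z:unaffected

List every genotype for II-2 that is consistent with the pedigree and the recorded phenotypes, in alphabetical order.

II-2 ∈ {PP Zz, Pp Zz}

P/I-1 aff ·: Pp|PP
P/I-2 aff ·: Pp|PP
P/II-1 aff I-1×I-2: Pp|PP
P/II-2 aff ·: Pp|PP
P/III-1 aff II-2×II-1: Pp|PP
P/III-2 aff II-2×II-1: Pp|PP
⇒ P over [I-1,I-2,II-1,II-2,III-1,III-2]: 44 consistent
Z/I-1 aff ·: Zz|ZZ
Z/I-2 un ·: zz
Z/II-1 aff I-1×I-2: Zz
Z/II-2 aff ·: Zz
Z/III-1 un II-2×II-1: zz
Z/III-2 un II-2×II-1: zz
⇒ Z over [I-1,I-2,II-1,II-2,III-1,III-2]: 2 consistent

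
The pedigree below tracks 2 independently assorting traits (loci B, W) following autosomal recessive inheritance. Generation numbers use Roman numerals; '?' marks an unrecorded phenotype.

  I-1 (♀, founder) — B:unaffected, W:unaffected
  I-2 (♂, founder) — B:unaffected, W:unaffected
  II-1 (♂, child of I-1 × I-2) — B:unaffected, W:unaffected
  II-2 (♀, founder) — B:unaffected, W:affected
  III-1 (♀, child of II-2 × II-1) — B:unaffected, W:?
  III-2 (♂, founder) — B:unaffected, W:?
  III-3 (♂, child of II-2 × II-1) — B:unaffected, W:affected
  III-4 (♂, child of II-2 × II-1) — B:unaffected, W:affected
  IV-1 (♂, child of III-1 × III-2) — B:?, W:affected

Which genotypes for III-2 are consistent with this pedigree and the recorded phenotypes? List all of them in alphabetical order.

III-2 ∈ {BB Ww, BB ww, Bb Ww, Bb ww}

B/I-1 un ·: BB|Bb
B/I-2 un ·: BB|Bb
B/II-1 un I-1×I-2: BB|Bb
B/II-2 un ·: BB|Bb
B/III-1 un II-2×II-1: BB|Bb
B/III-2 un ·: BB|Bb
B/III-3 un II-2×II-1: BB|Bb
B/III-4 un II-2×II-1: BB|Bb
B/IV-1 ? III-1×III-2: BB|Bb|bb
⇒ B over [I-1,I-2,II-1,II-2,III-1,III-2,III-3,III-4,IV-1]: 332 consistent
W/I-1 un ·: WW|Ww
W/I-2 un ·: WW|Ww
W/II-1 un I-1×I-2: Ww
W/II-2 aff ·: ww
W/III-1 ? II-2×II-1: Ww|ww
W/III-2 ? ·: Ww|ww
W/III-3 aff II-2×II-1: ww
W/III-4 aff II-2×II-1: ww
W/IV-1 aff III-1×III-2: ww
⇒ W over [I-1,I-2,II-1,II-2,III-1,III-2,III-3,III-4,IV-1]: 12 consistent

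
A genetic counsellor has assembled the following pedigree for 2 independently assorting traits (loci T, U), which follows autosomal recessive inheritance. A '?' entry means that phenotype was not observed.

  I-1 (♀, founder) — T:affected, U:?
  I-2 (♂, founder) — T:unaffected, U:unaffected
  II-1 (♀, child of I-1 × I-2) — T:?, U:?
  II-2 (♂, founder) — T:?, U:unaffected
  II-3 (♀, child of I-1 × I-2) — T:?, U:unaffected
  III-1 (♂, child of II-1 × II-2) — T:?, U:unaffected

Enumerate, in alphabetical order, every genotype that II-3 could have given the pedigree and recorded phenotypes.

T/I-1 aff ·: tt
T/I-2 un ·: TT|Tt
T/II-1 ? I-1×I-2: Tt|tt
T/II-2 ? ·: TT|Tt|tt
T/II-3 ? I-1×I-2: Tt|tt
T/III-1 ? II-1×II-2: TT|Tt|tt
⇒ T over [I-1,I-2,II-1,II-2,II-3,III-1]: 29 consistent
U/I-1 ? ·: UU|Uu|uu
U/I-2 un ·: UU|Uu
U/II-1 ? I-1×I-2: UU|Uu|uu
U/II-2 un ·: UU|Uu
U/II-3 un I-1×I-2: UU|Uu
U/III-1 un II-1×II-2: UU|Uu
⇒ U over [I-1,I-2,II-1,II-2,II-3,III-1]: 59 consistent

II-3 ∈ {Tt UU, Tt Uu, tt UU, tt Uu}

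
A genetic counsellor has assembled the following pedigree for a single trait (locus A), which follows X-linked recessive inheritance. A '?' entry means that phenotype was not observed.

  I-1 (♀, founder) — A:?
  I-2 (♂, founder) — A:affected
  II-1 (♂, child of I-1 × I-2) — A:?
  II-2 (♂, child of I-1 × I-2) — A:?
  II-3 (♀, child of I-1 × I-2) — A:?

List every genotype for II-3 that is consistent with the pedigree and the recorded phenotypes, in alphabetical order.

II-3 ∈ {X^AX^a, X^aX^a}

A/I-1 ? ·: X^AX^A|X^AX^a|X^aX^a
A/I-2 aff ·: X^aY
A/II-1 ? I-1×I-2: X^AY|X^aY
A/II-2 ? I-1×I-2: X^AY|X^aY
A/II-3 ? I-1×I-2: X^AX^a|X^aX^a
⇒ A over [I-1,I-2,II-1,II-2,II-3]: 10 consistent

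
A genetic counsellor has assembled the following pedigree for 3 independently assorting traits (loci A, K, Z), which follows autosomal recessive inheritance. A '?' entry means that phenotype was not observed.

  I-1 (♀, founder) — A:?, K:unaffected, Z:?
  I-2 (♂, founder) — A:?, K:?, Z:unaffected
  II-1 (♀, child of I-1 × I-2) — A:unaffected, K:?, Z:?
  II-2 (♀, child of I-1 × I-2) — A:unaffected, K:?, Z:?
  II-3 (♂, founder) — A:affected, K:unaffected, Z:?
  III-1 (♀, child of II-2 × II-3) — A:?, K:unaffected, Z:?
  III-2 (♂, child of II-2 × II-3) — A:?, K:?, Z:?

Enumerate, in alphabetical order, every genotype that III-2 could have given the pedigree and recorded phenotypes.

A/I-1 ? ·: AA|Aa|aa
A/I-2 ? ·: AA|Aa|aa
A/II-1 un I-1×I-2: AA|Aa
A/II-2 un I-1×I-2: AA|Aa
A/II-3 aff ·: aa
A/III-1 ? II-2×II-3: Aa|aa
A/III-2 ? II-2×II-3: Aa|aa
⇒ A over [I-1,I-2,II-1,II-2,II-3,III-1,III-2]: 47 consistent
K/I-1 un ·: KK|Kk
K/I-2 ? ·: KK|Kk|kk
K/II-1 ? I-1×I-2: KK|Kk|kk
K/II-2 ? I-1×I-2: KK|Kk|kk
K/II-3 un ·: KK|Kk
K/III-1 un II-2×II-3: KK|Kk
K/III-2 ? II-2×II-3: KK|Kk|kk
⇒ K over [I-1,I-2,II-1,II-2,II-3,III-1,III-2]: 155 consistent
Z/I-1 ? ·: ZZ|Zz|zz
Z/I-2 un ·: ZZ|Zz
Z/II-1 ? I-1×I-2: ZZ|Zz|zz
Z/II-2 ? I-1×I-2: ZZ|Zz|zz
Z/II-3 ? ·: ZZ|Zz|zz
Z/III-1 ? II-2×II-3: ZZ|Zz|zz
Z/III-2 ? II-2×II-3: ZZ|Zz|zz
⇒ Z over [I-1,I-2,II-1,II-2,II-3,III-1,III-2]: 248 consistent

III-2 ∈ {Aa KK ZZ, Aa KK Zz, Aa KK zz, Aa Kk ZZ, Aa Kk Zz, Aa Kk zz, Aa kk ZZ, Aa kk Zz, Aa kk zz, aa KK ZZ, aa KK Zz, aa KK zz, aa Kk ZZ, aa Kk Zz, aa Kk zz, aa kk ZZ, aa kk Zz, aa kk zz}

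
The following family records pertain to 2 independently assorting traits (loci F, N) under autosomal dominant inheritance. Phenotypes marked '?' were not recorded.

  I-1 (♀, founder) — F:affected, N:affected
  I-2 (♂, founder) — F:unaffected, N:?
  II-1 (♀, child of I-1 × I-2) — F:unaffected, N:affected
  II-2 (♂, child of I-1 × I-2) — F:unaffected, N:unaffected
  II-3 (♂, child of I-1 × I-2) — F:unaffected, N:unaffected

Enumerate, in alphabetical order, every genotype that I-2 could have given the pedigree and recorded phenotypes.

F/I-1 aff ·: Ff
F/I-2 un ·: ff
F/II-1 un I-1×I-2: ff
F/II-2 un I-1×I-2: ff
F/II-3 un I-1×I-2: ff
⇒ F over [I-1,I-2,II-1,II-2,II-3]: 1 consistent
N/I-1 aff ·: Nn
N/I-2 ? ·: nn|Nn
N/II-1 aff I-1×I-2: Nn|NN
N/II-2 un I-1×I-2: nn
N/II-3 un I-1×I-2: nn
⇒ N over [I-1,I-2,II-1,II-2,II-3]: 3 consistent

I-2 ∈ {ff Nn, ff nn}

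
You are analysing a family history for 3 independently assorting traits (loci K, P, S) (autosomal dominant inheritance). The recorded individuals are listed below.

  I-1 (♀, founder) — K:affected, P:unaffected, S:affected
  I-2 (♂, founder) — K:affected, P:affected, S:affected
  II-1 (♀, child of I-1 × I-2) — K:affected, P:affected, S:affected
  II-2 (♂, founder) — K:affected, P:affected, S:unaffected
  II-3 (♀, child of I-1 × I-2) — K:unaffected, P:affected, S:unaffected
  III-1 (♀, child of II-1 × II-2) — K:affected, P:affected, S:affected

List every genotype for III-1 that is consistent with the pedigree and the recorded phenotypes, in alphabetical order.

III-1 ∈ {KK PP Ss, KK Pp Ss, Kk PP Ss, Kk Pp Ss}

K/I-1 aff ·: Kk
K/I-2 aff ·: Kk
K/II-1 aff I-1×I-2: Kk|KK
K/II-2 aff ·: Kk|KK
K/II-3 un I-1×I-2: kk
K/III-1 aff II-1×II-2: Kk|KK
⇒ K over [I-1,I-2,II-1,II-2,II-3,III-1]: 7 consistent
P/I-1 un ·: pp
P/I-2 aff ·: Pp|PP
P/II-1 aff I-1×I-2: Pp
P/II-2 aff ·: Pp|PP
P/II-3 aff I-1×I-2: Pp
P/III-1 aff II-1×II-2: Pp|PP
⇒ P over [I-1,I-2,II-1,II-2,II-3,III-1]: 8 consistent
S/I-1 aff ·: Ss
S/I-2 aff ·: Ss
S/II-1 aff I-1×I-2: Ss|SS
S/II-2 un ·: ss
S/II-3 un I-1×I-2: ss
S/III-1 aff II-1×II-2: Ss
⇒ S over [I-1,I-2,II-1,II-2,II-3,III-1]: 2 consistent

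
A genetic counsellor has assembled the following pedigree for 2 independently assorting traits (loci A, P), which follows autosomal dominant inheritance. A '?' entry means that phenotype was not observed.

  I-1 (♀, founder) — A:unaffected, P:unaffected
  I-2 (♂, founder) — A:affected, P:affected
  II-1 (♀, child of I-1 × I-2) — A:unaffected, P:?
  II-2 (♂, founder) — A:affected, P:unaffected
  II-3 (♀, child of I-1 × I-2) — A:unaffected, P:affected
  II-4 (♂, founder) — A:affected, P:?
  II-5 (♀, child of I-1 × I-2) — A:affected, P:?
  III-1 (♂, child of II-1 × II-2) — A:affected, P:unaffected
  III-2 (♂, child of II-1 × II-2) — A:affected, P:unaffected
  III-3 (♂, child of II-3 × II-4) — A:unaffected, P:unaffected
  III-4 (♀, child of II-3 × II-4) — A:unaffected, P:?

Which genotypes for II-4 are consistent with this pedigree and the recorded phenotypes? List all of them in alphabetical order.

II-4 ∈ {Aa Pp, Aa pp}

A/I-1 un ·: aa
A/I-2 aff ·: Aa
A/II-1 un I-1×I-2: aa
A/II-2 aff ·: Aa|AA
A/II-3 un I-1×I-2: aa
A/II-4 aff ·: Aa
A/II-5 aff I-1×I-2: Aa
A/III-1 aff II-1×II-2: Aa
A/III-2 aff II-1×II-2: Aa
A/III-3 un II-3×II-4: aa
A/III-4 un II-3×II-4: aa
⇒ A over [I-1,I-2,II-1,II-2,II-3,II-4,II-5,III-1,III-2,III-3,III-4]: 2 consistent
P/I-1 un ·: pp
P/I-2 aff ·: Pp|PP
P/II-1 ? I-1×I-2: pp|Pp
P/II-2 un ·: pp
P/II-3 aff I-1×I-2: Pp
P/II-4 ? ·: pp|Pp
P/II-5 ? I-1×I-2: pp|Pp
P/III-1 un II-1×II-2: pp
P/III-2 un II-1×II-2: pp
P/III-3 un II-3×II-4: pp
P/III-4 ? II-3×II-4: pp|Pp|PP
⇒ P over [I-1,I-2,II-1,II-2,II-3,II-4,II-5,III-1,III-2,III-3,III-4]: 25 consistent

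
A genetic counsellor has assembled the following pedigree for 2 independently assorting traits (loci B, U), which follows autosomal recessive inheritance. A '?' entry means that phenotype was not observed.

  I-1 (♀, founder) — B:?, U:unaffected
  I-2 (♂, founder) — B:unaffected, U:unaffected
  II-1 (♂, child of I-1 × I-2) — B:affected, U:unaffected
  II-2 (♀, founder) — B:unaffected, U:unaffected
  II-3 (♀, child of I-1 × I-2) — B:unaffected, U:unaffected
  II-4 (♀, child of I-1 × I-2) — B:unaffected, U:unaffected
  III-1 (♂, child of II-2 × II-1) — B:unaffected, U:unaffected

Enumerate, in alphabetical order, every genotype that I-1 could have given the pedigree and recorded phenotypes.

B/I-1 ? ·: Bb|bb
B/I-2 un ·: Bb
B/II-1 aff I-1×I-2: bb
B/II-2 un ·: BB|Bb
B/II-3 un I-1×I-2: BB|Bb
B/II-4 un I-1×I-2: BB|Bb
B/III-1 un II-2×II-1: Bb
⇒ B over [I-1,I-2,II-1,II-2,II-3,II-4,III-1]: 10 consistent
U/I-1 un ·: UU|Uu
U/I-2 un ·: UU|Uu
U/II-1 un I-1×I-2: UU|Uu
U/II-2 un ·: UU|Uu
U/II-3 un I-1×I-2: UU|Uu
U/II-4 un I-1×I-2: UU|Uu
U/III-1 un II-2×II-1: UU|Uu
⇒ U over [I-1,I-2,II-1,II-2,II-3,II-4,III-1]: 87 consistent

I-1 ∈ {Bb UU, Bb Uu, bb UU, bb Uu}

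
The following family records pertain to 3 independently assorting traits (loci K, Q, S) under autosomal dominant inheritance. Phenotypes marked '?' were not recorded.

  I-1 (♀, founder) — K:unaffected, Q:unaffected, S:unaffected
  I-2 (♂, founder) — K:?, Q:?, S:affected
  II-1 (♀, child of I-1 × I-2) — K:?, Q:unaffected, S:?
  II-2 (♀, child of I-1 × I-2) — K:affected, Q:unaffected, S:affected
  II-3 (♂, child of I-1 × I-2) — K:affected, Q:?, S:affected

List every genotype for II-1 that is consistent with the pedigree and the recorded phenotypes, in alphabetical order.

II-1 ∈ {Kk qq Ss, Kk qq ss, kk qq Ss, kk qq ss}

K/I-1 un ·: kk
K/I-2 ? ·: Kk|KK
K/II-1 ? I-1×I-2: kk|Kk
K/II-2 aff I-1×I-2: Kk
K/II-3 aff I-1×I-2: Kk
⇒ K over [I-1,I-2,II-1,II-2,II-3]: 3 consistent
Q/I-1 un ·: qq
Q/I-2 ? ·: qq|Qq
Q/II-1 un I-1×I-2: qq
Q/II-2 un I-1×I-2: qq
Q/II-3 ? I-1×I-2: qq|Qq
⇒ Q over [I-1,I-2,II-1,II-2,II-3]: 3 consistent
S/I-1 un ·: ss
S/I-2 aff ·: Ss|SS
S/II-1 ? I-1×I-2: ss|Ss
S/II-2 aff I-1×I-2: Ss
S/II-3 aff I-1×I-2: Ss
⇒ S over [I-1,I-2,II-1,II-2,II-3]: 3 consistent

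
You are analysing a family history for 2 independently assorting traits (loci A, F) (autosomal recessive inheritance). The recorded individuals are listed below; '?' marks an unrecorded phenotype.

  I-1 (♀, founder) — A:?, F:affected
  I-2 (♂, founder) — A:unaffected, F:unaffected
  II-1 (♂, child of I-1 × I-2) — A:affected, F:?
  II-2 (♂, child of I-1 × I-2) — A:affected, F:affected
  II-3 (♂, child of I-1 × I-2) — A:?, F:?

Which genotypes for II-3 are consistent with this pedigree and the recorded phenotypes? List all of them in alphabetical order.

A/I-1 ? ·: Aa|aa
A/I-2 un ·: Aa
A/II-1 aff I-1×I-2: aa
A/II-2 aff I-1×I-2: aa
A/II-3 ? I-1×I-2: AA|Aa|aa
⇒ A over [I-1,I-2,II-1,II-2,II-3]: 5 consistent
F/I-1 aff ·: ff
F/I-2 un ·: Ff
F/II-1 ? I-1×I-2: Ff|ff
F/II-2 aff I-1×I-2: ff
F/II-3 ? I-1×I-2: Ff|ff
⇒ F over [I-1,I-2,II-1,II-2,II-3]: 4 consistent

II-3 ∈ {AA Ff, AA ff, Aa Ff, Aa ff, aa Ff, aa ff}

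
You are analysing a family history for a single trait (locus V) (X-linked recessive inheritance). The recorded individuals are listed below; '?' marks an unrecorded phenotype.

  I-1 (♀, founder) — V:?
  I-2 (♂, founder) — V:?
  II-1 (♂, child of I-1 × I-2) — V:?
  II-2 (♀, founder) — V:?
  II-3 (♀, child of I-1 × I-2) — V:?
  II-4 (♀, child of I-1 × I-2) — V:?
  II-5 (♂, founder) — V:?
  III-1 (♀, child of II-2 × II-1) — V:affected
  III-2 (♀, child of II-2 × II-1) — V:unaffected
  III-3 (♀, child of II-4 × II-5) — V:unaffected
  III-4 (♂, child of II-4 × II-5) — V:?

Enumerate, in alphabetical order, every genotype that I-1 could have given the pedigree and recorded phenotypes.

I-1 ∈ {X^VX^v, X^vX^v}

V/I-1 ? ·: X^VX^v|X^vX^v
V/I-2 ? ·: X^VY|X^vY
V/II-1 ? I-1×I-2: X^vY
V/II-2 ? ·: X^VX^v
V/II-3 ? I-1×I-2: X^VX^V|X^VX^v|X^vX^v
V/II-4 ? I-1×I-2: X^VX^V|X^VX^v|X^vX^v
V/II-5 ? ·: X^VY|X^vY
V/III-1 aff II-2×II-1: X^vX^v
V/III-2 un II-2×II-1: X^VX^v
V/III-3 un II-4×II-5: X^VX^V|X^VX^v
V/III-4 ? II-4×II-5: X^VY|X^vY
⇒ V over [I-1,I-2,II-1,II-2,II-3,II-4,II-5,III-1,III-2,III-3,III-4]: 37 consistent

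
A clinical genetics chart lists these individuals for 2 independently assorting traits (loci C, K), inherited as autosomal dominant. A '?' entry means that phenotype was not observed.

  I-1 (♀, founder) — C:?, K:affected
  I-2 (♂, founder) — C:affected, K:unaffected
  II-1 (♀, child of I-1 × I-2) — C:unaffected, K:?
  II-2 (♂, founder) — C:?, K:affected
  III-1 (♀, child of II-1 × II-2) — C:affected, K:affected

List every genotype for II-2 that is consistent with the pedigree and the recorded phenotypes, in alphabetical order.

C/I-1 ? ·: cc|Cc
C/I-2 aff ·: Cc
C/II-1 un I-1×I-2: cc
C/II-2 ? ·: Cc|CC
C/III-1 aff II-1×II-2: Cc
⇒ C over [I-1,I-2,II-1,II-2,III-1]: 4 consistent
K/I-1 aff ·: Kk|KK
K/I-2 un ·: kk
K/II-1 ? I-1×I-2: kk|Kk
K/II-2 aff ·: Kk|KK
K/III-1 aff II-1×II-2: Kk|KK
⇒ K over [I-1,I-2,II-1,II-2,III-1]: 10 consistent

II-2 ∈ {CC KK, CC Kk, Cc KK, Cc Kk}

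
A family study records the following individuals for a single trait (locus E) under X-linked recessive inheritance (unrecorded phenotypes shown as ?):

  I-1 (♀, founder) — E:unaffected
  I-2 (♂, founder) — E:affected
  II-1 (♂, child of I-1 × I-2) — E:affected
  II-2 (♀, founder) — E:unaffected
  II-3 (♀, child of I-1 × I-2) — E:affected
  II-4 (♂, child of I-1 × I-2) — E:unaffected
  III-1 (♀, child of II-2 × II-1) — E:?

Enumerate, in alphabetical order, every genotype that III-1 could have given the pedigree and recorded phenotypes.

III-1 ∈ {X^EX^e, X^eX^e}

E/I-1 un ·: X^EX^e
E/I-2 aff ·: X^eY
E/II-1 aff I-1×I-2: X^eY
E/II-2 un ·: X^EX^E|X^EX^e
E/II-3 aff I-1×I-2: X^eX^e
E/II-4 un I-1×I-2: X^EY
E/III-1 ? II-2×II-1: X^EX^e|X^eX^e
⇒ E over [I-1,I-2,II-1,II-2,II-3,II-4,III-1]: 3 consistent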